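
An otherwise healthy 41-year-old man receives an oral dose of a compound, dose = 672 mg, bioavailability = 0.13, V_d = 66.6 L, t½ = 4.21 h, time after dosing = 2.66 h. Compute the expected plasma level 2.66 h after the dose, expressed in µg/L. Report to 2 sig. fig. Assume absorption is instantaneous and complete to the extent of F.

850 µg/L

Amount reaching circulation = F × Dose = 0.13 × 672.0 = 87.36 mg
C₀ = F·Dose / Vd = 87.36 / 66.6 = 1.312 mg/L
k = ln2 / t½ = 0.693147 / 4.21 = 0.1646 h⁻¹
C = C₀ · e^(−k·t) = 1.312 × e^(−0.1646 × 2.66)
  = 1.312 × 0.6454 = 0.8468 mg/L
Convert: 0.8468 mg/L × 1000 = 846.8 µg/L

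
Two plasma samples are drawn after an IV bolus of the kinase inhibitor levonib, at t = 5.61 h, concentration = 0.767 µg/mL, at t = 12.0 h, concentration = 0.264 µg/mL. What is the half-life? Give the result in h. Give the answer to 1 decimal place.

k = ln(C₁/C₂) / (t₂ − t₁) = ln(0.767/0.264) / (12.0 − 5.61)
  = 1.067 / 6.390 = 0.1670 h⁻¹
t½ = ln2 / k = 0.693147 / 0.1670 = 4.151 h

4.2 h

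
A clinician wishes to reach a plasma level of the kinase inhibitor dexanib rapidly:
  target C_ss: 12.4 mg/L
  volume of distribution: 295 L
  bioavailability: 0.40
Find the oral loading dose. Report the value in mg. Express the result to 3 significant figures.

LD = Css × Vd / F = 12.4 × 295 / 0.40 = 9145 mg

9150 mg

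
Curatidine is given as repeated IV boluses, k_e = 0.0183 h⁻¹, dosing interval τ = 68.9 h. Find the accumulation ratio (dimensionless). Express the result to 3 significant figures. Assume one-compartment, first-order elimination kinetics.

1.40

e^(−kτ) = e^(−0.01830 × 68.9) = 0.2834
Accumulation ratio R = 1 / (1 − e^(−kτ)) = 1 / (1 − 0.2834) = 1.395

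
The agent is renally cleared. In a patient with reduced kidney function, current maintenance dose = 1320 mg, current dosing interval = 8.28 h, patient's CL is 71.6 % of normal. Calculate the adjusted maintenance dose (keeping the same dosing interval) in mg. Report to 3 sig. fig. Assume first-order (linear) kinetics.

945 mg

To keep the same average steady-state level, dosing rate must scale with clearance.
CL ratio = 71.6 / 100 = 0.7160
New dose (same interval) = 1320 × 0.7160 = 945.1 mg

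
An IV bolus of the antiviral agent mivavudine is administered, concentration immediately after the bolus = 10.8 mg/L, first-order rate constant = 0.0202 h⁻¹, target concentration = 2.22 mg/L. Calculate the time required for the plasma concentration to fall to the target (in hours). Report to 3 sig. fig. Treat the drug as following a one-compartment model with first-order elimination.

78.3 h

t = ln(C₀ / C) / k = ln(10.80 / 2.22) / 0.02020
  = ln(4.865) / 0.02020 = 1.582 / 0.02020 = 78.32 h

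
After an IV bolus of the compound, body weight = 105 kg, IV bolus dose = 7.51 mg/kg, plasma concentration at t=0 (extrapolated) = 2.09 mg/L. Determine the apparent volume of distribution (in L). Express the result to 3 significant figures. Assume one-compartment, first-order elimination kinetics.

377 L

Dose = 7.51 × 105 = 788.6 mg
Vd = Dose / C₀ = 788.6 / 2.09 = 377.3 L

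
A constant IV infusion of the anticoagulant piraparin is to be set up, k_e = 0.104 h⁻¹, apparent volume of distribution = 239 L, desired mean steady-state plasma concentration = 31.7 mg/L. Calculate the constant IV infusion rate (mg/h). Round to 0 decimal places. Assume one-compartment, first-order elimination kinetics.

788 mg/h

CL = k × Vd = 0.1040 × 239 = 24.86 L/h
At steady state, infusion rate R₀ = Css × CL = 31.7 × 24.86 = 788.1 mg/h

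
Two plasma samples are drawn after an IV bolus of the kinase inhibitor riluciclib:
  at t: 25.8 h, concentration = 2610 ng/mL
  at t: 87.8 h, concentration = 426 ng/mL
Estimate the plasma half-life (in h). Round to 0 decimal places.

24 h

k = ln(C₁/C₂) / (t₂ − t₁) = ln(2610/426) / (87.8 − 25.8)
  = 1.813 / 62.00 = 0.02924 h⁻¹
t½ = ln2 / k = 0.693147 / 0.02924 = 23.71 h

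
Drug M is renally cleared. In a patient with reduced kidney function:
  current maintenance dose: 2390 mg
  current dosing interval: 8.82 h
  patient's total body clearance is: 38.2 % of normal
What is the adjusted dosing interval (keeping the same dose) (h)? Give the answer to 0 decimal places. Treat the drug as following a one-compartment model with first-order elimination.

23 h

To keep the same average steady-state level, dosing rate must scale with clearance.
CL ratio = 38.2 / 100 = 0.3820
New interval (same dose) = 8.82 / 0.3820 = 23.09 h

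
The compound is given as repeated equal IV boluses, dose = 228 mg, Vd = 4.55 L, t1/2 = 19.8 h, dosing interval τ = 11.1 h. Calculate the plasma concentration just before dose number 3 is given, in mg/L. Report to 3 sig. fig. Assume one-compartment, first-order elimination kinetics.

57.0 mg/L

C₀ per dose = Dose / Vd = 228 / 4.55 = 50.11 mg/L
k = ln2 / t½ = 0.693147 / 19.8 = 0.03501 h⁻¹
Fraction remaining after one interval: r = e^(−kτ) = e^(−0.03501 × 11.1) = 0.6780
Before dose 3, 2 doses have been given (aged 1τ, 2τ).
C_trough = C₀ × (r + r²) = 50.11 × (0.6780 + 0.4597) = 57.01 mg/L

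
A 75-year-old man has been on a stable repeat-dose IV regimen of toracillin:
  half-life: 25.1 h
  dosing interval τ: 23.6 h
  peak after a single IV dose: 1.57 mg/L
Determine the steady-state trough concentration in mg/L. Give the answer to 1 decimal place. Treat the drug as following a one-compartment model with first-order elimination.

1.7 mg/L

k = ln2 / t½ = 0.693147 / 25.1 = 0.02762 h⁻¹
e^(−kτ) = e^(−0.02762 × 23.6) = 0.5211
Accumulation ratio R = 1 / (1 − e^(−kτ)) = 1 / (1 − 0.5211) = 2.088
Steady-state trough = C₀ × R × e^(−kτ) = 1.57 × 2.088 × 0.5211 = 1.708 mg/L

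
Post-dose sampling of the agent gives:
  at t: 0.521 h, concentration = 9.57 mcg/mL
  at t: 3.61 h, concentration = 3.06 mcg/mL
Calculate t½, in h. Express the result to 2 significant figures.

1.9 h

k = ln(C₁/C₂) / (t₂ − t₁) = ln(9.57/3.06) / (3.61 − 0.521)
  = 1.140 / 3.089 = 0.3691 h⁻¹
t½ = ln2 / k = 0.693147 / 0.3691 = 1.878 h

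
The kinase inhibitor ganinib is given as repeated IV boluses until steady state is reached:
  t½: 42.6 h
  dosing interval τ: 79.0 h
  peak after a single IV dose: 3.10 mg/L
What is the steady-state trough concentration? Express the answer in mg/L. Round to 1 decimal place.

1.2 mg/L

k = ln2 / t½ = 0.693147 / 42.6 = 0.01627 h⁻¹
e^(−kτ) = e^(−0.01627 × 79.0) = 0.2766
Accumulation ratio R = 1 / (1 − e^(−kτ)) = 1 / (1 − 0.2766) = 1.382
Steady-state trough = C₀ × R × e^(−kτ) = 3.10 × 1.382 × 0.2766 = 1.185 mg/L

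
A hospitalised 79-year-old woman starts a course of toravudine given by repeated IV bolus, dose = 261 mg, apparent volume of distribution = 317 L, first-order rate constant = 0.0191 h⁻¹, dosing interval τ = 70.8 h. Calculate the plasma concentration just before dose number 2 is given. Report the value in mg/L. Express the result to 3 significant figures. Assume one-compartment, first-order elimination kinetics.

0.213 mg/L

C₀ per dose = Dose / Vd = 261 / 317 = 0.8233 mg/L
Fraction remaining after one interval: r = e^(−kτ) = e^(−0.01910 × 70.8) = 0.2586
Before dose 2, 1 dose has been given (aged 1τ).
C_trough = C₀ × r = 0.8233 × 0.2586 = 0.2129 mg/L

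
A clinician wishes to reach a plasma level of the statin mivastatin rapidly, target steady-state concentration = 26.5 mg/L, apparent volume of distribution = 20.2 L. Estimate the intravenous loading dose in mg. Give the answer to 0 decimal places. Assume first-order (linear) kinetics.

535 mg

LD = Css × Vd = 26.5 × 20.2 = 535.3 mg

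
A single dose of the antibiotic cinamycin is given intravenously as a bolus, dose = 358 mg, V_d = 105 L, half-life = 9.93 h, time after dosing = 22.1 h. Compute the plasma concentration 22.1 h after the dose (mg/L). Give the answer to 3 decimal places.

C₀ = Dose / Vd = 358.0 / 105 = 3.410 mg/L
k = ln2 / t½ = 0.693147 / 9.93 = 0.06980 h⁻¹
C = C₀ · e^(−k·t) = 3.410 × e^(−0.06980 × 22.1)
  = 3.410 × 0.2138 = 0.7291 mg/L

0.729 mg/L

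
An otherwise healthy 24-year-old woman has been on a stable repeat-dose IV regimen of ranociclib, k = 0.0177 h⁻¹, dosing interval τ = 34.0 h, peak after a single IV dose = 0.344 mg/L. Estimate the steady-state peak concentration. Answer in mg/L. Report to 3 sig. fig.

0.761 mg/L

e^(−kτ) = e^(−0.01770 × 34.0) = 0.5478
Accumulation ratio R = 1 / (1 − e^(−kτ)) = 1 / (1 − 0.5478) = 2.211
Steady-state peak = C₀ × R = 0.344 × 2.211 = 0.7606 mg/L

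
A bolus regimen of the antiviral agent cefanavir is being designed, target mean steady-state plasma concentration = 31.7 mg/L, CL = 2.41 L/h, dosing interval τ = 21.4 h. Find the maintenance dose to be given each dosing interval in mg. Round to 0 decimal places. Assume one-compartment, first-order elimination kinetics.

At steady state, Dose/τ = Css × CL.
Dose = Css × CL × τ = 31.7 × 2.410 × 21.4 = 1635 mg

1635 mg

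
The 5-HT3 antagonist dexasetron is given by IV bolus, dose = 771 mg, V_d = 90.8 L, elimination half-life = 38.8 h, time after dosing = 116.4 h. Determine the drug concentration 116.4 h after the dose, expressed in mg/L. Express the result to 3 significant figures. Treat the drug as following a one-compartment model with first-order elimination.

C₀ = Dose / Vd = 771.0 / 90.8 = 8.491 mg/L
k = ln2 / t½ = 0.693147 / 38.8 = 0.01786 h⁻¹
t / t½ = 116.4 / 38.8 = 3 half-lives
C = C₀ × (1/2)^3 = 8.491 × 0.1250 = 1.061 mg/L

1.06 mg/L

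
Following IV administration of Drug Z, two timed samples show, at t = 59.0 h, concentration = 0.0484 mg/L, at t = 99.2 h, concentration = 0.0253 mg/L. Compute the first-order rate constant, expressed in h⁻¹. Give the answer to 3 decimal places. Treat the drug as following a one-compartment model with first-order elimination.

k = ln(C₁/C₂) / (t₂ − t₁) = ln(0.0484/0.0253) / (99.2 − 59.0)
  = 0.6487 / 40.20 = 0.01614 h⁻¹

0.016 h⁻¹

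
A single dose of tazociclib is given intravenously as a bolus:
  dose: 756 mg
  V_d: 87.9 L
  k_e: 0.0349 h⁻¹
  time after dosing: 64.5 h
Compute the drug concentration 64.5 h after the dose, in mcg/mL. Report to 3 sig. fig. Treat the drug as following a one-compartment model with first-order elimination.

0.906 mcg/mL

C₀ = Dose / Vd = 756.0 / 87.9 = 8.601 mg/L
C = C₀ · e^(−k·t) = 8.601 × e^(−0.03490 × 64.5)
  = 8.601 × 0.1053 = 0.9057 mg/L
(0.9057 mg/L = 0.9057 mcg/mL)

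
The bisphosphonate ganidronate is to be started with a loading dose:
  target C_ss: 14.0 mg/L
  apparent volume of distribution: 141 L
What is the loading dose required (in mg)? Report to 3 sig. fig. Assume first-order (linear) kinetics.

1970 mg

LD = Css × Vd = 14.0 × 141 = 1974 mg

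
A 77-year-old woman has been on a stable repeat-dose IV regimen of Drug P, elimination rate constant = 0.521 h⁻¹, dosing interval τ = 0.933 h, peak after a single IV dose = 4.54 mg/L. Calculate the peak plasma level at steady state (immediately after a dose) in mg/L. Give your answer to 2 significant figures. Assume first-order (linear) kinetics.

e^(−kτ) = e^(−0.5210 × 0.933) = 0.6150
Accumulation ratio R = 1 / (1 − e^(−kτ)) = 1 / (1 − 0.6150) = 2.597
Steady-state peak = C₀ × R = 4.54 × 2.597 = 11.79 mg/L

12 mg/L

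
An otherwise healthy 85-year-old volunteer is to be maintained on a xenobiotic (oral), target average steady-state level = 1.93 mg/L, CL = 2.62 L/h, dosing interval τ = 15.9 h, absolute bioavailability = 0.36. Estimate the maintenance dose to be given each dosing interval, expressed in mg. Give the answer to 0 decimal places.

At steady state, F × (Dose/τ) = Css × CL.
Dose = Css × CL × τ / F = 1.93 × 2.620 × 15.9 / 0.36 = 223.3 mg

223 mg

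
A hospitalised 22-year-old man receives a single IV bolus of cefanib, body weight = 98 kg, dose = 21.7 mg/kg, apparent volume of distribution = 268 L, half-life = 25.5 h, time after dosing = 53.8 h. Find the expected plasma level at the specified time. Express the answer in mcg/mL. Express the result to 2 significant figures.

Total dose = 21.7 × 98 = 2127 mg
C₀ = Dose / Vd = 2127 / 268 = 7.937 mg/L
k = ln2 / t½ = 0.693147 / 25.5 = 0.02718 h⁻¹
C = C₀ · e^(−k·t) = 7.937 × e^(−0.02718 × 53.8)
  = 7.937 × 0.2317 = 1.839 mg/L
(1.839 mg/L = 1.839 mcg/mL)

1.8 mcg/mL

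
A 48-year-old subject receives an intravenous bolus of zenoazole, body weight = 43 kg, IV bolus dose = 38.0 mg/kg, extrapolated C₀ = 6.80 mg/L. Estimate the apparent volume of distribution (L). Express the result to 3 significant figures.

240 L

Dose = 38.0 × 43 = 1634 mg
Vd = Dose / C₀ = 1634 / 6.80 = 240.3 L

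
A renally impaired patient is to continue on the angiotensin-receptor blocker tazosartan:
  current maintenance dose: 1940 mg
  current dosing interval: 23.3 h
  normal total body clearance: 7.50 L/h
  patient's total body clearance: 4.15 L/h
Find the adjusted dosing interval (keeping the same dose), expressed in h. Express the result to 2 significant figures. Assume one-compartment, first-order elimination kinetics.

To keep the same average steady-state level, dosing rate must scale with clearance.
CL ratio = 4.15 / 7.50 = 0.5533
New interval (same dose) = 23.3 / 0.5533 = 42.11 h

42 h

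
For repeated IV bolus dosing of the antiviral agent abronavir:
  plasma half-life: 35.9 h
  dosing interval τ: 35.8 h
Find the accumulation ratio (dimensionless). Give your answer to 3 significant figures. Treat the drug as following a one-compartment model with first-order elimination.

2.00

k = ln2 / t½ = 0.693147 / 35.9 = 0.01931 h⁻¹
e^(−kτ) = e^(−0.01931 × 35.8) = 0.5009
Accumulation ratio R = 1 / (1 − e^(−kτ)) = 1 / (1 − 0.5009) = 2.004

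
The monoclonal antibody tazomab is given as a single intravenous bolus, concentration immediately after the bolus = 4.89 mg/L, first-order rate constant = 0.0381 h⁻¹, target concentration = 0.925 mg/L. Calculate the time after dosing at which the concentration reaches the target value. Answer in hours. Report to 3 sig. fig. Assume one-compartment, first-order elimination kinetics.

t = ln(C₀ / C) / k = ln(4.890 / 0.925) / 0.03810
  = ln(5.286) / 0.03810 = 1.665 / 0.03810 = 43.70 h

43.7 h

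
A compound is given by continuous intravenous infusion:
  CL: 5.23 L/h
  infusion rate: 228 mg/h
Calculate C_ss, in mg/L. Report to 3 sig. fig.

43.6 mg/L

At steady state Css = R₀ / CL = 228 / 5.230 = 43.59 mg/L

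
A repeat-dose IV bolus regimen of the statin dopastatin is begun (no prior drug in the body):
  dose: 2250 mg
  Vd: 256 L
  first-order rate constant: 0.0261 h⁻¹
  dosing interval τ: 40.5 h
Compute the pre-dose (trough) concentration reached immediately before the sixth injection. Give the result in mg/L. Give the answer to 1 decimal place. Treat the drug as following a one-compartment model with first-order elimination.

4.7 mg/L

C₀ per dose = Dose / Vd = 2250 / 256 = 8.789 mg/L
Fraction remaining after one interval: r = e^(−kτ) = e^(−0.02610 × 40.5) = 0.3475
Before dose 6, 5 doses have been given (aged 1τ, 2τ, 3τ, 4τ, 5τ).
C_trough = C₀ × (r + r² + … + r^5) = C₀ × r(1−r^5)/(1−r)
        = 8.789 × 0.3475 × (1 − 0.005067) / (1 − 0.3475) = 4.657 mg/L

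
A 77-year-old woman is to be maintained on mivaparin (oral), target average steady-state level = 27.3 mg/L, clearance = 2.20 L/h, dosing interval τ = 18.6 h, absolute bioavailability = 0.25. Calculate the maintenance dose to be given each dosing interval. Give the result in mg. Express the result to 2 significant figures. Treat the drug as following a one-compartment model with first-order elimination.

At steady state, F × (Dose/τ) = Css × CL.
Dose = Css × CL × τ / F = 27.3 × 2.200 × 18.6 / 0.25 = 4468 mg

4500 mg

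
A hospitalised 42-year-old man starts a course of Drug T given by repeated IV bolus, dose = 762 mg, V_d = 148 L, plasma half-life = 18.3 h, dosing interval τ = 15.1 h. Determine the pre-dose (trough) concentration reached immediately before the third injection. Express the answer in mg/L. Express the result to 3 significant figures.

4.55 mg/L

C₀ per dose = Dose / Vd = 762 / 148 = 5.149 mg/L
k = ln2 / t½ = 0.693147 / 18.3 = 0.03788 h⁻¹
Fraction remaining after one interval: r = e^(−kτ) = e^(−0.03788 × 15.1) = 0.5644
Before dose 3, 2 doses have been given (aged 1τ, 2τ).
C_trough = C₀ × (r + r²) = 5.149 × (0.5644 + 0.3185) = 4.546 mg/L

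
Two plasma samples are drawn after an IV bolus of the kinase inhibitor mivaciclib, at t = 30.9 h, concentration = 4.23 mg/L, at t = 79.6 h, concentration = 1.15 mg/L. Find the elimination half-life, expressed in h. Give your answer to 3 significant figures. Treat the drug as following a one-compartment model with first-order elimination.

k = ln(C₁/C₂) / (t₂ − t₁) = ln(4.23/1.15) / (79.6 − 30.9)
  = 1.302 / 48.70 = 0.02674 h⁻¹
t½ = ln2 / k = 0.693147 / 0.02674 = 25.92 h

25.9 h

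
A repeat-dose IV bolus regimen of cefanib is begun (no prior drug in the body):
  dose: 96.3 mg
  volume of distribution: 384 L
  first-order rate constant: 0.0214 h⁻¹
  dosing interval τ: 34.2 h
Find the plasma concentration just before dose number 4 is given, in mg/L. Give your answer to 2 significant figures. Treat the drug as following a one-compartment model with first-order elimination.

0.21 mg/L

C₀ per dose = Dose / Vd = 96.3 / 384 = 0.2508 mg/L
Fraction remaining after one interval: r = e^(−kτ) = e^(−0.02140 × 34.2) = 0.4810
Before dose 4, 3 doses have been given (aged 1τ, 2τ, 3τ).
C_trough = C₀ × (r + r² + … + r^3) = C₀ × r(1−r^3)/(1−r)
        = 0.2508 × 0.4810 × (1 − 0.1113) / (1 − 0.4810) = 0.2066 mg/L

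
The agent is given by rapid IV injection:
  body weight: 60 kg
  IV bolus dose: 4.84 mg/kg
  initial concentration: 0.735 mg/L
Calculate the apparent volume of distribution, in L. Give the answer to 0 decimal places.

Dose = 4.84 × 60 = 290.4 mg
Vd = Dose / C₀ = 290.4 / 0.735 = 395.1 L

395 L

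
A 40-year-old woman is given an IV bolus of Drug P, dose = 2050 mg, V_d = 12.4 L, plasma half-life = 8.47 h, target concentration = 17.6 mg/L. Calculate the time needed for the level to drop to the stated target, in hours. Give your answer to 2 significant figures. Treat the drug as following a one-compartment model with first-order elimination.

27 h

C₀ = Dose / Vd = 2050 / 12.4 = 165.3 mg/L
k = ln2 / t½ = 0.693147 / 8.47 = 0.08184 h⁻¹
t = ln(C₀ / C) / k = ln(165.3 / 17.6) / 0.08184
  = ln(9.392) / 0.08184 = 2.240 / 0.08184 = 27.37 h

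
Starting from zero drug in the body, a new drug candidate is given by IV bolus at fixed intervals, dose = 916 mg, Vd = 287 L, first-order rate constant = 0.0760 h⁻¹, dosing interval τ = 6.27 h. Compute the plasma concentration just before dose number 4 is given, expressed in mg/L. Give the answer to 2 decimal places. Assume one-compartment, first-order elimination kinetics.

C₀ per dose = Dose / Vd = 916 / 287 = 3.192 mg/L
Fraction remaining after one interval: r = e^(−kτ) = e^(−0.07600 × 6.27) = 0.6209
Before dose 4, 3 doses have been given (aged 1τ, 2τ, 3τ).
C_trough = C₀ × (r + r² + … + r^3) = C₀ × r(1−r^3)/(1−r)
        = 3.192 × 0.6209 × (1 − 0.2394) / (1 − 0.6209) = 3.976 mg/L

3.98 mg/L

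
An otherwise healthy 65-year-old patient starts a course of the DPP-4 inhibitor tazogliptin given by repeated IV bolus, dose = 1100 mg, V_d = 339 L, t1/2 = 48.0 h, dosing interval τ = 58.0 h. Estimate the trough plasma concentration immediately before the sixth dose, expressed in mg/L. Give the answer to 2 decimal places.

2.44 mg/L

C₀ per dose = Dose / Vd = 1100 / 339 = 3.245 mg/L
k = ln2 / t½ = 0.693147 / 48.0 = 0.01444 h⁻¹
Fraction remaining after one interval: r = e^(−kτ) = e^(−0.01444 × 58.0) = 0.4328
Before dose 6, 5 doses have been given (aged 1τ, 2τ, 3τ, 4τ, 5τ).
C_trough = C₀ × (r + r² + … + r^5) = C₀ × r(1−r^5)/(1−r)
        = 3.245 × 0.4328 × (1 − 0.01519) / (1 − 0.4328) = 2.438 mg/L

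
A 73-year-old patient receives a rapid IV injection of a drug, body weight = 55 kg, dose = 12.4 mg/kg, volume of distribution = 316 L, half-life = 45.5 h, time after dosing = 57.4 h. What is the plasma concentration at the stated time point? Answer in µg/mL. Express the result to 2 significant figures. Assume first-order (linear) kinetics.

0.90 µg/mL

Total dose = 12.4 × 55 = 682.0 mg
C₀ = Dose / Vd = 682.0 / 316 = 2.158 mg/L
k = ln2 / t½ = 0.693147 / 45.5 = 0.01523 h⁻¹
C = C₀ · e^(−k·t) = 2.158 × e^(−0.01523 × 57.4)
  = 2.158 × 0.4172 = 0.9003 mg/L
(0.9003 mg/L = 0.9003 µg/mL)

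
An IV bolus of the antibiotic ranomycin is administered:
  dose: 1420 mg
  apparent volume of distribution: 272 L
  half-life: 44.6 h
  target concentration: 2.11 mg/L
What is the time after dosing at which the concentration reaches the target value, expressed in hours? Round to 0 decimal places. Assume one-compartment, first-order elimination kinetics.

58 h

C₀ = Dose / Vd = 1420 / 272 = 5.221 mg/L
k = ln2 / t½ = 0.693147 / 44.6 = 0.01554 h⁻¹
t = ln(C₀ / C) / k = ln(5.221 / 2.11) / 0.01554
  = ln(2.474) / 0.01554 = 0.9058 / 0.01554 = 58.29 h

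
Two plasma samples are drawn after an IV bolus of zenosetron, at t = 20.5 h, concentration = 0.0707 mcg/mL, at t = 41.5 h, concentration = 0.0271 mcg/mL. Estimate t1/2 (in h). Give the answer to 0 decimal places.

k = ln(C₁/C₂) / (t₂ − t₁) = ln(0.0707/0.0271) / (41.5 − 20.5)
  = 0.9589 / 21.00 = 0.04566 h⁻¹
t½ = ln2 / k = 0.693147 / 0.04566 = 15.18 h

15 h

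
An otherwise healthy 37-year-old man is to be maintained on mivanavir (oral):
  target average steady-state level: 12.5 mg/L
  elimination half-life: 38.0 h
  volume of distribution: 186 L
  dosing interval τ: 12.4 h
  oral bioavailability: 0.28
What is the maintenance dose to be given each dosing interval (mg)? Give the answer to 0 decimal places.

k = ln2 / t½ = 0.693147 / 38.0 = 0.01824 h⁻¹
CL = k × Vd = 0.01824 × 186 = 3.393 L/h
At steady state, F × (Dose/τ) = Css × CL.
Dose = Css × CL × τ / F = 12.5 × 3.393 × 12.4 / 0.28 = 1878 mg

1878 mg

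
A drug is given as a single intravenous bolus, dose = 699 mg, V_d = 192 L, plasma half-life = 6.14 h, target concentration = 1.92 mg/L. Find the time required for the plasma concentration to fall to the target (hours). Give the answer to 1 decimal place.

5.7 h

C₀ = Dose / Vd = 699.0 / 192 = 3.641 mg/L
k = ln2 / t½ = 0.693147 / 6.14 = 0.1129 h⁻¹
t = ln(C₀ / C) / k = ln(3.641 / 1.92) / 0.1129
  = ln(1.896) / 0.1129 = 0.6397 / 0.1129 = 5.666 h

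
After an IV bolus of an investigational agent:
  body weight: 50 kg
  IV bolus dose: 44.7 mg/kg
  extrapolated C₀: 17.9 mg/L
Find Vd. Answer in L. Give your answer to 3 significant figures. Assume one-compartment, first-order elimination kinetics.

Dose = 44.7 × 50 = 2235 mg
Vd = Dose / C₀ = 2235 / 17.9 = 124.9 L

125 L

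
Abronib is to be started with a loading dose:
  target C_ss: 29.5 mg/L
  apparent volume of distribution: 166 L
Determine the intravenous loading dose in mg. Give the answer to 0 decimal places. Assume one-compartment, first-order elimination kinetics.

4897 mg

LD = Css × Vd = 29.5 × 166 = 4897 mg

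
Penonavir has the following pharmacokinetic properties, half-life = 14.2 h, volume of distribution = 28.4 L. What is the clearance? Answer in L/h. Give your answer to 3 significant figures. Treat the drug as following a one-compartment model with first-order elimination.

k = ln2 / t½ = 0.693147 / 14.2 = 0.04881 h⁻¹
CL = k × Vd = 0.04881 × 28.4 = 1.386 L/h

1.39 L/h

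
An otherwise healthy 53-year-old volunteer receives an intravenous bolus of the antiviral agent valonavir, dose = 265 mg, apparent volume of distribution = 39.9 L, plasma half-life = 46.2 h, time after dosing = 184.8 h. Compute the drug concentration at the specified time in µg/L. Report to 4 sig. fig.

C₀ = Dose / Vd = 265.0 / 39.9 = 6.642 mg/L
k = ln2 / t½ = 0.693147 / 46.2 = 0.01500 h⁻¹
t / t½ = 184.8 / 46.2 = 4 half-lives
C = C₀ × (1/2)^4 = 6.642 × 0.06250 = 0.4151 mg/L
Convert: 0.4151 mg/L × 1000 = 415.1 µg/L

415.1 µg/L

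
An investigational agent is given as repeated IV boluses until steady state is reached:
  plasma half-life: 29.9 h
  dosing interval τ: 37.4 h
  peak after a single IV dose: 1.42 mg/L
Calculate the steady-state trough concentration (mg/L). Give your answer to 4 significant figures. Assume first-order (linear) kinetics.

1.029 mg/L

k = ln2 / t½ = 0.693147 / 29.9 = 0.02318 h⁻¹
e^(−kτ) = e^(−0.02318 × 37.4) = 0.4202
Accumulation ratio R = 1 / (1 − e^(−kτ)) = 1 / (1 − 0.4202) = 1.725
Steady-state trough = C₀ × R × e^(−kτ) = 1.42 × 1.725 × 0.4202 = 1.029 mg/L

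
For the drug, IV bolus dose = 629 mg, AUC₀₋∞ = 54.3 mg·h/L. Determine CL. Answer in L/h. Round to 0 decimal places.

CL = Dose / AUC = 629 / 54.3 = 11.58 L/h

12 L/h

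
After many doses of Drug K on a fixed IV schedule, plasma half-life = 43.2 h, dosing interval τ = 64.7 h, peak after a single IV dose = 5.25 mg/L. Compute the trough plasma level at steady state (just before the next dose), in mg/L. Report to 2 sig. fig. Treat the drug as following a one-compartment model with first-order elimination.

2.9 mg/L

k = ln2 / t½ = 0.693147 / 43.2 = 0.01605 h⁻¹
e^(−kτ) = e^(−0.01605 × 64.7) = 0.3540
Accumulation ratio R = 1 / (1 − e^(−kτ)) = 1 / (1 − 0.3540) = 1.548
Steady-state trough = C₀ × R × e^(−kτ) = 5.25 × 1.548 × 0.3540 = 2.877 mg/L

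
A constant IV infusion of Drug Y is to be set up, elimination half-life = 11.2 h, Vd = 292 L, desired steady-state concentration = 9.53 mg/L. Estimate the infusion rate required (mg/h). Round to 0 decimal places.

k = ln2 / t½ = 0.693147 / 11.2 = 0.06189 h⁻¹
CL = k × Vd = 0.06189 × 292 = 18.07 L/h
At steady state, infusion rate R₀ = Css × CL = 9.53 × 18.07 = 172.2 mg/h

172 mg/h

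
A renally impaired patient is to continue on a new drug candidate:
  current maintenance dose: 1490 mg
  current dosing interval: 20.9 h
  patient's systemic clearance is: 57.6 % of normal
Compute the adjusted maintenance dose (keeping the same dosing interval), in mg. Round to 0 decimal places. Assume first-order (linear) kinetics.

To keep the same average steady-state level, dosing rate must scale with clearance.
CL ratio = 57.6 / 100 = 0.5760
New dose (same interval) = 1490 × 0.5760 = 858.2 mg

858 mg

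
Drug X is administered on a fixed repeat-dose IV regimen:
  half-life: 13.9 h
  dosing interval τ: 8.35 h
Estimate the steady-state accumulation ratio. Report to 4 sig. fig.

k = ln2 / t½ = 0.693147 / 13.9 = 0.04987 h⁻¹
e^(−kτ) = e^(−0.04987 × 8.35) = 0.6594
Accumulation ratio R = 1 / (1 − e^(−kτ)) = 1 / (1 − 0.6594) = 2.936

2.936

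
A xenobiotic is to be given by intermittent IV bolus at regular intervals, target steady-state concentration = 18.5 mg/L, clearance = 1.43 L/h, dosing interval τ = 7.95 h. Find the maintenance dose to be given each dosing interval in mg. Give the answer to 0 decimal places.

210 mg

At steady state, Dose/τ = Css × CL.
Dose = Css × CL × τ = 18.5 × 1.430 × 7.95 = 210.3 mg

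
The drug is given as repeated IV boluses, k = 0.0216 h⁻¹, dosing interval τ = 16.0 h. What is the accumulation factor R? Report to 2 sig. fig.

e^(−kτ) = e^(−0.02160 × 16.0) = 0.7078
Accumulation ratio R = 1 / (1 − e^(−kτ)) = 1 / (1 − 0.7078) = 3.422

3.4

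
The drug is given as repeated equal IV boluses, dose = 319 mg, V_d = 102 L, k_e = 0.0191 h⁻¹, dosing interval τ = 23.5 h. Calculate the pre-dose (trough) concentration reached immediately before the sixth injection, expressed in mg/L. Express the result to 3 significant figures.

C₀ per dose = Dose / Vd = 319 / 102 = 3.127 mg/L
Fraction remaining after one interval: r = e^(−kτ) = e^(−0.01910 × 23.5) = 0.6384
Before dose 6, 5 doses have been given (aged 1τ, 2τ, 3τ, 4τ, 5τ).
C_trough = C₀ × (r + r² + … + r^5) = C₀ × r(1−r^5)/(1−r)
        = 3.127 × 0.6384 × (1 − 0.1060) / (1 − 0.6384) = 4.935 mg/L

4.94 mg/L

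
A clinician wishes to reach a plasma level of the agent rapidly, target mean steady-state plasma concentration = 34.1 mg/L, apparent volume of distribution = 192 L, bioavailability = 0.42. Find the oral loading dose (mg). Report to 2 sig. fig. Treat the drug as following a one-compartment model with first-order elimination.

16000 mg

LD = Css × Vd / F = 34.1 × 192 / 0.42 = 15590 mg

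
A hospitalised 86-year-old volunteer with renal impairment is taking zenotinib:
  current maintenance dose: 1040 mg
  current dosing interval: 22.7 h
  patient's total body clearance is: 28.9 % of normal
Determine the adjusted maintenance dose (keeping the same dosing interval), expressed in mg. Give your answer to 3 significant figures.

To keep the same average steady-state level, dosing rate must scale with clearance.
CL ratio = 28.9 / 100 = 0.2890
New dose (same interval) = 1040 × 0.2890 = 300.6 mg

301 mg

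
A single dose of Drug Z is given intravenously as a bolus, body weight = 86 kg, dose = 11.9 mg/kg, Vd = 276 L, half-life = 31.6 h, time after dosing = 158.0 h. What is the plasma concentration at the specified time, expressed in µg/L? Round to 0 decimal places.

Total dose = 11.9 × 86 = 1023 mg
C₀ = Dose / Vd = 1023 / 276 = 3.707 mg/L
k = ln2 / t½ = 0.693147 / 31.6 = 0.02194 h⁻¹
t / t½ = 158.0 / 31.6 = 5 half-lives
C = C₀ × (1/2)^5 = 3.707 × 0.03125 = 0.1158 mg/L
Convert: 0.1158 mg/L × 1000 = 115.8 µg/L

116 µg/L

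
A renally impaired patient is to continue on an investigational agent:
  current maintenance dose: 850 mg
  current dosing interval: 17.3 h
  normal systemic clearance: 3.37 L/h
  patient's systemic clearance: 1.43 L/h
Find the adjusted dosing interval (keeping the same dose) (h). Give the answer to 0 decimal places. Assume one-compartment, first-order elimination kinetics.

To keep the same average steady-state level, dosing rate must scale with clearance.
CL ratio = 1.43 / 3.37 = 0.4243
New interval (same dose) = 17.3 / 0.4243 = 40.77 h

41 h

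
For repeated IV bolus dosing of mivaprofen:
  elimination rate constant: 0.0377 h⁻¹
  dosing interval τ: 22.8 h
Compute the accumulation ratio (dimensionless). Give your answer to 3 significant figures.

1.73

e^(−kτ) = e^(−0.03770 × 22.8) = 0.4233
Accumulation ratio R = 1 / (1 − e^(−kτ)) = 1 / (1 − 0.4233) = 1.734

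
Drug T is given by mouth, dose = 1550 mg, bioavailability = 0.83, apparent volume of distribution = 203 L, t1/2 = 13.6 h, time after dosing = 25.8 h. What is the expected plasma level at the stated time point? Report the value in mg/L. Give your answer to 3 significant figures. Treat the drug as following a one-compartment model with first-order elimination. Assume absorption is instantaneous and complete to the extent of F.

Amount reaching circulation = F × Dose = 0.83 × 1550 = 1287 mg
C₀ = F·Dose / Vd = 1287 / 203 = 6.340 mg/L
k = ln2 / t½ = 0.693147 / 13.6 = 0.05097 h⁻¹
C = C₀ · e^(−k·t) = 6.340 × e^(−0.05097 × 25.8)
  = 6.340 × 0.2685 = 1.702 mg/L

1.70 mg/L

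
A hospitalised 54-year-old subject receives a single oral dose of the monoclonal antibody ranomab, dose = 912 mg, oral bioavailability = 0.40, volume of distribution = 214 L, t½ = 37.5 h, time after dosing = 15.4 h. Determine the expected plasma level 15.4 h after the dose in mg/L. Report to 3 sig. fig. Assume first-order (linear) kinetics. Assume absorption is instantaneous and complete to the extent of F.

Amount reaching circulation = F × Dose = 0.40 × 912.0 = 364.8 mg
C₀ = F·Dose / Vd = 364.8 / 214 = 1.705 mg/L
k = ln2 / t½ = 0.693147 / 37.5 = 0.01848 h⁻¹
C = C₀ · e^(−k·t) = 1.705 × e^(−0.01848 × 15.4)
  = 1.705 × 0.7523 = 1.283 mg/L

1.28 mg/L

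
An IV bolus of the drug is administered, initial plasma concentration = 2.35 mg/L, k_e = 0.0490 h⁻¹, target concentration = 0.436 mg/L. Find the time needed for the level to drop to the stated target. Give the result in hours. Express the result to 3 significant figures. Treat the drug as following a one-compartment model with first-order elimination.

t = ln(C₀ / C) / k = ln(2.350 / 0.436) / 0.04900
  = ln(5.390) / 0.04900 = 1.685 / 0.04900 = 34.39 h

34.4 h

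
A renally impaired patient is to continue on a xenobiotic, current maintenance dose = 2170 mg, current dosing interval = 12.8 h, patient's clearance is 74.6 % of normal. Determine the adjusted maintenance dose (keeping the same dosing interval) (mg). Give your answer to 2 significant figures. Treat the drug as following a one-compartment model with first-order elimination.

To keep the same average steady-state level, dosing rate must scale with clearance.
CL ratio = 74.6 / 100 = 0.7460
New dose (same interval) = 2170 × 0.7460 = 1619 mg

1600 mg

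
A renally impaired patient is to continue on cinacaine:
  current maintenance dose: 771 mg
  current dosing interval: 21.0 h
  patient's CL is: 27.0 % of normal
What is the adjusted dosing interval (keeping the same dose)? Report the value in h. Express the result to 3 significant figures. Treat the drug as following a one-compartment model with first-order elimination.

77.8 h

To keep the same average steady-state level, dosing rate must scale with clearance.
CL ratio = 27.0 / 100 = 0.2700
New interval (same dose) = 21.0 / 0.2700 = 77.78 h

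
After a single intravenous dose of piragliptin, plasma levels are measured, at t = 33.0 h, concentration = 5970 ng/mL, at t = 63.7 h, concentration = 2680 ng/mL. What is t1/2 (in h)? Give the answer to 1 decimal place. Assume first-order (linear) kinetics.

26.6 h

k = ln(C₁/C₂) / (t₂ − t₁) = ln(5970/2680) / (63.7 − 33.0)
  = 0.8009 / 30.70 = 0.02609 h⁻¹
t½ = ln2 / k = 0.693147 / 0.02609 = 26.57 h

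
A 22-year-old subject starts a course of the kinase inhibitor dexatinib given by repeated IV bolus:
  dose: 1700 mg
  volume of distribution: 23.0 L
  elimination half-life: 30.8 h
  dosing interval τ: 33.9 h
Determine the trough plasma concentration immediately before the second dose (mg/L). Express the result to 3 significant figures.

34.5 mg/L

C₀ per dose = Dose / Vd = 1700 / 23.0 = 73.91 mg/L
k = ln2 / t½ = 0.693147 / 30.8 = 0.02250 h⁻¹
Fraction remaining after one interval: r = e^(−kτ) = e^(−0.02250 × 33.9) = 0.4664
Before dose 2, 1 dose has been given (aged 1τ).
C_trough = C₀ × r = 73.91 × 0.4664 = 34.47 mg/L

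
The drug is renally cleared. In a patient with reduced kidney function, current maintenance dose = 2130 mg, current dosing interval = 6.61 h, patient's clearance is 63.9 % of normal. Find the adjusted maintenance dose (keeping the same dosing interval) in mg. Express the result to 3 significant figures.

1360 mg

To keep the same average steady-state level, dosing rate must scale with clearance.
CL ratio = 63.9 / 100 = 0.6390
New dose (same interval) = 2130 × 0.6390 = 1361 mg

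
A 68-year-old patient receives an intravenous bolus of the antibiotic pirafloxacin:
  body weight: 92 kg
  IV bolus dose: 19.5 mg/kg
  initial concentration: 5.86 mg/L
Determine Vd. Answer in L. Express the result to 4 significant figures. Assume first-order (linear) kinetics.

306.1 L

Dose = 19.5 × 92 = 1794 mg
Vd = Dose / C₀ = 1794 / 5.86 = 306.1 L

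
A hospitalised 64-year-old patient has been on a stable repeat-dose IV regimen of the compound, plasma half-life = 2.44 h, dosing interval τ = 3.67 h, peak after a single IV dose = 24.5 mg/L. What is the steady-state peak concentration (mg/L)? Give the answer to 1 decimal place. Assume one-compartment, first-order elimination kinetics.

k = ln2 / t½ = 0.693147 / 2.44 = 0.2841 h⁻¹
e^(−kτ) = e^(−0.2841 × 3.67) = 0.3525
Accumulation ratio R = 1 / (1 − e^(−kτ)) = 1 / (1 − 0.3525) = 1.544
Steady-state peak = C₀ × R = 24.5 × 1.544 = 37.83 mg/L

37.8 mg/L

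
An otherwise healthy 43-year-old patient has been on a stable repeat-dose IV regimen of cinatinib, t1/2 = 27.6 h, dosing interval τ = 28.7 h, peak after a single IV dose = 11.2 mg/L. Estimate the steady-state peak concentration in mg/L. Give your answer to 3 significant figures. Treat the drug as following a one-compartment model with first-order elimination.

21.8 mg/L

k = ln2 / t½ = 0.693147 / 27.6 = 0.02511 h⁻¹
e^(−kτ) = e^(−0.02511 × 28.7) = 0.4864
Accumulation ratio R = 1 / (1 − e^(−kτ)) = 1 / (1 − 0.4864) = 1.947
Steady-state peak = C₀ × R = 11.2 × 1.947 = 21.81 mg/L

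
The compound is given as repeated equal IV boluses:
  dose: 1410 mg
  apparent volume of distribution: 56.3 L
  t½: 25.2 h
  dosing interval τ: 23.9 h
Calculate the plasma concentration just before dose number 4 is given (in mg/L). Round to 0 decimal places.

C₀ per dose = Dose / Vd = 1410 / 56.3 = 25.04 mg/L
k = ln2 / t½ = 0.693147 / 25.2 = 0.02751 h⁻¹
Fraction remaining after one interval: r = e^(−kτ) = e^(−0.02751 × 23.9) = 0.5182
Before dose 4, 3 doses have been given (aged 1τ, 2τ, 3τ).
C_trough = C₀ × (r + r² + … + r^3) = C₀ × r(1−r^3)/(1−r)
        = 25.04 × 0.5182 × (1 − 0.1392) / (1 − 0.5182) = 23.18 mg/L

23 mg/L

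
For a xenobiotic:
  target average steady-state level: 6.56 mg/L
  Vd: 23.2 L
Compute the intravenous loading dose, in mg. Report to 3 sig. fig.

152 mg

LD = Css × Vd = 6.56 × 23.2 = 152.2 mg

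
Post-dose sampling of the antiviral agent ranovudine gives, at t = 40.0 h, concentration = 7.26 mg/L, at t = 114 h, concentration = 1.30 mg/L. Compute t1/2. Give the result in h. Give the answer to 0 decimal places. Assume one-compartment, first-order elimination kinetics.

30 h

k = ln(C₁/C₂) / (t₂ − t₁) = ln(7.26/1.30) / (114 − 40.0)
  = 1.720 / 74.00 = 0.02324 h⁻¹
t½ = ln2 / k = 0.693147 / 0.02324 = 29.83 h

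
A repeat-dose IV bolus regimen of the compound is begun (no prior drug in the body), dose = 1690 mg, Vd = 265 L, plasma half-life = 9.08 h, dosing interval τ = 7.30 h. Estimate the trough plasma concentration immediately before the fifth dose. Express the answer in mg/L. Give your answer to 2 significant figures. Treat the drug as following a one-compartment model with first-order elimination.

C₀ per dose = Dose / Vd = 1690 / 265 = 6.377 mg/L
k = ln2 / t½ = 0.693147 / 9.08 = 0.07634 h⁻¹
Fraction remaining after one interval: r = e^(−kτ) = e^(−0.07634 × 7.30) = 0.5728
Before dose 5, 4 doses have been given (aged 1τ, 2τ, 3τ, 4τ).
C_trough = C₀ × (r + r² + … + r^4) = C₀ × r(1−r^4)/(1−r)
        = 6.377 × 0.5728 × (1 − 0.1076) / (1 − 0.5728) = 7.630 mg/L

7.6 mg/L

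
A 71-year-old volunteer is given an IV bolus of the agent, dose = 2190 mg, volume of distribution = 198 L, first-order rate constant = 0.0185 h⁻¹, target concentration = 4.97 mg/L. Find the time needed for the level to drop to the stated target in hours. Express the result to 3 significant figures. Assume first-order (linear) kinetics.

C₀ = Dose / Vd = 2190 / 198 = 11.06 mg/L
t = ln(C₀ / C) / k = ln(11.06 / 4.97) / 0.01850
  = ln(2.225) / 0.01850 = 0.7998 / 0.01850 = 43.23 h

43.2 h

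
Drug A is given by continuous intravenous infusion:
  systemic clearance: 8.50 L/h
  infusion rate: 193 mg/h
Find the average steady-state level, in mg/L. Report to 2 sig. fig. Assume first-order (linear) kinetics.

At steady state Css = R₀ / CL = 193 / 8.500 = 22.71 mg/L

23 mg/L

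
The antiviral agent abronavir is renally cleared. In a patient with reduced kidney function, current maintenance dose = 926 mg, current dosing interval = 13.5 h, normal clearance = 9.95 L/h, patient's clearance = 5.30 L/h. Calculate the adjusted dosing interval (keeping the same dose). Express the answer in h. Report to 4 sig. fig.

25.34 h

To keep the same average steady-state level, dosing rate must scale with clearance.
CL ratio = 5.30 / 9.95 = 0.5327
New interval (same dose) = 13.5 / 0.5327 = 25.34 h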